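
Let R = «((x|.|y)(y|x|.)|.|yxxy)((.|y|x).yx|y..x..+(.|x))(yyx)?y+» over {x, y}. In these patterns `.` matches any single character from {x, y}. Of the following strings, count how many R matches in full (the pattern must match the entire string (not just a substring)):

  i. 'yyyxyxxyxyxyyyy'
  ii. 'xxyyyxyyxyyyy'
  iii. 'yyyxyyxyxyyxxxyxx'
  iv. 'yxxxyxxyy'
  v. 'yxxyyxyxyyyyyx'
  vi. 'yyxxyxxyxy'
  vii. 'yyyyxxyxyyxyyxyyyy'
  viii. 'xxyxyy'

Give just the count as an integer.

3

i → match
ii → match
iii → no match — must end with 'y'
iv → no match
v → no match — must end with 'y'
vi → no match
vii → match
viii → no match
Total matched: 3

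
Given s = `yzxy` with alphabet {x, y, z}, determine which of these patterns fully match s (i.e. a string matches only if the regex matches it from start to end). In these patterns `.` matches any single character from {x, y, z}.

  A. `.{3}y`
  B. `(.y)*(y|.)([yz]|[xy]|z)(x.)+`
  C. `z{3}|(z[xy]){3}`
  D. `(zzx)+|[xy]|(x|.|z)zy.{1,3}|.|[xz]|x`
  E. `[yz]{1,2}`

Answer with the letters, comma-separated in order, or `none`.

A → match
B → match
C → no match — must start with `z`
D → no match
E → no match

A, B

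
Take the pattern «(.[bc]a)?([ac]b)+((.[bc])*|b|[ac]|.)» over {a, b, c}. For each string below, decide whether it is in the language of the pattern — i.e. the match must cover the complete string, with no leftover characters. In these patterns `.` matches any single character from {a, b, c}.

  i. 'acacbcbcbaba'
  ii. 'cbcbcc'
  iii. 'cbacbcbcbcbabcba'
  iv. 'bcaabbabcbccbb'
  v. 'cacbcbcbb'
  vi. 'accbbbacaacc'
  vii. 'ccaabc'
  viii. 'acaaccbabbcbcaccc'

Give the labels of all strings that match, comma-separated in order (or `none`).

i → match
ii → match
iii → match
iv → no match
v → no match
vi → no match
vii → match
viii → no match

i, ii, iii, vii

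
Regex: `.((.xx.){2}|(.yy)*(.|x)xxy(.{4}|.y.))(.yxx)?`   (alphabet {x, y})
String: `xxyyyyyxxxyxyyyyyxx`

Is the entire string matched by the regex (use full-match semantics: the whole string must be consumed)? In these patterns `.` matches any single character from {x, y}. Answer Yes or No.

Yes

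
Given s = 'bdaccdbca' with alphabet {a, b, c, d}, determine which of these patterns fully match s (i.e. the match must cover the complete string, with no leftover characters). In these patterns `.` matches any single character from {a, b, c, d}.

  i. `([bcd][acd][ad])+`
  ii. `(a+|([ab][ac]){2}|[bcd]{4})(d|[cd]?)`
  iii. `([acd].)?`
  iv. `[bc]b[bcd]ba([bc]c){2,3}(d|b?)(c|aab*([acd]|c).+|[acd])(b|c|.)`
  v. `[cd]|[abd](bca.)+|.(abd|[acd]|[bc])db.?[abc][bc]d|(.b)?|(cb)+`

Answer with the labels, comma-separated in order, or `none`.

i → match
ii → no match
iii → no match
iv → no match
v → no match

i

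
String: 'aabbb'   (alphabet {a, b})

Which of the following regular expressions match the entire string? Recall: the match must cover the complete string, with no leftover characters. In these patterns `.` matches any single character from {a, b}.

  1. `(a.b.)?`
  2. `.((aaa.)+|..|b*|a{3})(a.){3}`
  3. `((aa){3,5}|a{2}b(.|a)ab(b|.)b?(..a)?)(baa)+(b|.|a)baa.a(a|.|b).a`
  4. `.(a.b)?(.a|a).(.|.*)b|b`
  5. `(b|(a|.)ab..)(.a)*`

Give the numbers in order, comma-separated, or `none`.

1 → no match
2 → no match
3 → no match — must end with 'a'
4 → match
5 → match

4, 5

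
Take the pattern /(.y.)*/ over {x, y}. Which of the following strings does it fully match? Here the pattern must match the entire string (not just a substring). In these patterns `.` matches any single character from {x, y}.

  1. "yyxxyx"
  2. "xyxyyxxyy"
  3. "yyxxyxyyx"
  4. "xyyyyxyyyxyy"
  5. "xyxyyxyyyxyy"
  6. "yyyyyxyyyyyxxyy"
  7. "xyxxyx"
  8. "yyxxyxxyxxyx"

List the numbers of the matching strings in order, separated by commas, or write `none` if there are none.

1, 2, 3, 4, 5, 6, 7, 8

1 → match
2 → match
3 → match
4 → match
5 → match
6 → match
7 → match
8 → match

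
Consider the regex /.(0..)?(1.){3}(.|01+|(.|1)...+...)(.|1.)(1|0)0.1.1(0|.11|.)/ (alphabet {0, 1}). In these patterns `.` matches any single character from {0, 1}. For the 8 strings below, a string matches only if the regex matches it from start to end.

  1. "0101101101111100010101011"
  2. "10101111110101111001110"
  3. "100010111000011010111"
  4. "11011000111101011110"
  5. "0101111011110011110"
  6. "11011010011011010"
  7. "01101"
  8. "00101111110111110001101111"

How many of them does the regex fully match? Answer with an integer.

1 → no match
2 → no match
3 → no match
4 → no match
5 → match
6 → no match
7. "01101" → no match
8 → match
Total matched: 2

2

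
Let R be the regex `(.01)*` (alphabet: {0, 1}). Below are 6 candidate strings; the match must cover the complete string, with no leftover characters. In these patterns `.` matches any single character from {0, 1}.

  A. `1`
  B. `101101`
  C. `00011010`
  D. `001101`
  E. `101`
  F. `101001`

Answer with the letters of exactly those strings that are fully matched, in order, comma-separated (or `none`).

A → no match
B → match
C → no match
D → match
E → match
F → match

B, D, E, F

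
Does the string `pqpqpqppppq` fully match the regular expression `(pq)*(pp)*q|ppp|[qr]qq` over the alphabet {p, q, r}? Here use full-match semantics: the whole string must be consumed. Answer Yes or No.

Yes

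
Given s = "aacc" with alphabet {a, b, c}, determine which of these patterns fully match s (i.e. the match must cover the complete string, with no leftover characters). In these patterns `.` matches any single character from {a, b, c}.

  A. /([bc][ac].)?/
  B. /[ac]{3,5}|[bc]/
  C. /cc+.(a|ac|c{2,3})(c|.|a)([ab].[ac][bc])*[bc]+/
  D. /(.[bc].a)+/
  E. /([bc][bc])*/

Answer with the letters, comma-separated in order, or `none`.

A → no match
B → match
C → no match — must start with "cc"
D → no match — must end with "a"
E → no match

B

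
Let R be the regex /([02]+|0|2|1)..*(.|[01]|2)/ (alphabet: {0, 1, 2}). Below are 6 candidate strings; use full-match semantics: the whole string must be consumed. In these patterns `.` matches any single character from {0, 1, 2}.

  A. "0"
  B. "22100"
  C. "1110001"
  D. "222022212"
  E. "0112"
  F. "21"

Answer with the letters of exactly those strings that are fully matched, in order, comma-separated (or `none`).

A → no match
B → match
C → match
D → match
E → match
F → no match

B, C, D, E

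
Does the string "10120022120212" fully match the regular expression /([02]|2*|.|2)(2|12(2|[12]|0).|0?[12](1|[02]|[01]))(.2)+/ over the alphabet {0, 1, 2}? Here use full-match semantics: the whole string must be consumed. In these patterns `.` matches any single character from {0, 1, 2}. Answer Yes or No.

No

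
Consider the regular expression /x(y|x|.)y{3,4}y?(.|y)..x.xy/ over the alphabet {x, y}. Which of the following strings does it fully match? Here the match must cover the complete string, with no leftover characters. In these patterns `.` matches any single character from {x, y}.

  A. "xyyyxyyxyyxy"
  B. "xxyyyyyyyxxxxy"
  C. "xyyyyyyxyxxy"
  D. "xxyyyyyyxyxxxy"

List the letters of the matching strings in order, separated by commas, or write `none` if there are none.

A → no match
B → match
C → no match
D → match

B, D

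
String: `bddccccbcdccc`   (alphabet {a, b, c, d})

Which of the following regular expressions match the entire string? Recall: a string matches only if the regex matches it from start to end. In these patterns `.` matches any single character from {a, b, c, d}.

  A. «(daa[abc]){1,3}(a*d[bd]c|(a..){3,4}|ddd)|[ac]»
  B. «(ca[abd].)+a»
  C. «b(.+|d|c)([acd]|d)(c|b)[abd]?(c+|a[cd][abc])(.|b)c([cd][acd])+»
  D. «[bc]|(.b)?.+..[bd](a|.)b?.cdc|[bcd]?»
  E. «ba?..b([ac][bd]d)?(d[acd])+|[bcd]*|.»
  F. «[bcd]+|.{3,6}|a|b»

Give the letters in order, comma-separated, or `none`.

C, E, F

A → no match
B → no match — must start with `ca`
C → match
D → no match
E → match
F → match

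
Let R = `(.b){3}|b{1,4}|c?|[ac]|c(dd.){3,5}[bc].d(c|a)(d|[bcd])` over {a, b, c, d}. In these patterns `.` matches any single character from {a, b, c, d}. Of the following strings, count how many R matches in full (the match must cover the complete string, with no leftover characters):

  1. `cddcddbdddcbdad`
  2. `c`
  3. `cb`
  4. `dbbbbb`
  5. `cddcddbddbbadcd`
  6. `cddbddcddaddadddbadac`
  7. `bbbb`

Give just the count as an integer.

6

1 → match
2 → match
3 → no match
4 → match
5 → match
6 → match
7 → match
Total matched: 6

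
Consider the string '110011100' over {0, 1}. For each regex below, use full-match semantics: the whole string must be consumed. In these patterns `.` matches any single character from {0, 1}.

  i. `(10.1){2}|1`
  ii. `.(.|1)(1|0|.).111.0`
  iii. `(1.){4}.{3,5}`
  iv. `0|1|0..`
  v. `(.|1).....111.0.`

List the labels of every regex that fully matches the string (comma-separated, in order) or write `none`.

i → no match — must end with '1'
ii → match
iii → no match
iv → no match
v → no match

ii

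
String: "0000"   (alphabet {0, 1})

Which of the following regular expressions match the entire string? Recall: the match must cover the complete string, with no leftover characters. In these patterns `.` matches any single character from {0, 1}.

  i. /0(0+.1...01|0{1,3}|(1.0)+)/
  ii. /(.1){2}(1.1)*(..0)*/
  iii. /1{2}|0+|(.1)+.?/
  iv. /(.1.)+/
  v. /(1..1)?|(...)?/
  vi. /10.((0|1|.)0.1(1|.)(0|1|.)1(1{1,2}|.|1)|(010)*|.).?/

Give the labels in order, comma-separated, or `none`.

i → match
ii → no match
iii → match
iv → no match
v → no match
vi → no match — must start with "10"

i, iii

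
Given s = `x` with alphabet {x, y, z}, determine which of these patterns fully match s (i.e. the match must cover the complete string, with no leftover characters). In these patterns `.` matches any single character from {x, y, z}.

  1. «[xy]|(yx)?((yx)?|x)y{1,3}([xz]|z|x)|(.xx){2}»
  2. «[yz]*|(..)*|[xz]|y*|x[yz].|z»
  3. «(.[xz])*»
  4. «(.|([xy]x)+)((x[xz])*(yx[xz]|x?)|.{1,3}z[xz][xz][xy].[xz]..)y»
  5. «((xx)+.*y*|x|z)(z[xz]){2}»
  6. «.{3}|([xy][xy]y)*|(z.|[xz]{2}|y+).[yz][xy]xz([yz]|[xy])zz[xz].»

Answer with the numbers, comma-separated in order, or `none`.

1, 2

1 → match
2 → match
3 → no match
4 → no match — must end with `y`
5 → no match
6 → no match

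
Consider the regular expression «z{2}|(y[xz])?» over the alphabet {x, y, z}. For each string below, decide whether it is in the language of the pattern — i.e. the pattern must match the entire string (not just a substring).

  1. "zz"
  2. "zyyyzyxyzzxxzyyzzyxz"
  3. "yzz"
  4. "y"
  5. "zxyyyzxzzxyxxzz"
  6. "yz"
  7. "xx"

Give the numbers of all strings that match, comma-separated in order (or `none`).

1 → match
2 → no match
3 → no match
4 → no match
5 → no match
6 → match
7 → no match

1, 6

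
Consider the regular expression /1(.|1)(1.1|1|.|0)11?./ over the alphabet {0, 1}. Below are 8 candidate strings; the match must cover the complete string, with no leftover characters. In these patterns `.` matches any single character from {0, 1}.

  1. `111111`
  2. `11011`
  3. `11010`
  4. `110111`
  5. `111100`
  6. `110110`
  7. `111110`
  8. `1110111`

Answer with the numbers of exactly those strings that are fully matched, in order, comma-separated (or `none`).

1 → match
2 → match
3 → match
4 → match
5 → no match
6 → match
7 → match
8 → match

1, 2, 3, 4, 6, 7, 8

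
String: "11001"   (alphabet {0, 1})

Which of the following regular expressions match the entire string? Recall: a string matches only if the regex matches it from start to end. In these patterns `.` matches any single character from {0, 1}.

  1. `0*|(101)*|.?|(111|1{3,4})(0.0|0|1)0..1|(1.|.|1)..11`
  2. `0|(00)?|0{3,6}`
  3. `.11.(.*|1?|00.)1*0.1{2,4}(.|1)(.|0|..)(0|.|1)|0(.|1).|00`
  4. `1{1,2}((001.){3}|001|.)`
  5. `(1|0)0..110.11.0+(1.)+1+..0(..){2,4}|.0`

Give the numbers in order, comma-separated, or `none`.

4

1 → no match
2 → no match
3 → no match
4 → match
5 → no match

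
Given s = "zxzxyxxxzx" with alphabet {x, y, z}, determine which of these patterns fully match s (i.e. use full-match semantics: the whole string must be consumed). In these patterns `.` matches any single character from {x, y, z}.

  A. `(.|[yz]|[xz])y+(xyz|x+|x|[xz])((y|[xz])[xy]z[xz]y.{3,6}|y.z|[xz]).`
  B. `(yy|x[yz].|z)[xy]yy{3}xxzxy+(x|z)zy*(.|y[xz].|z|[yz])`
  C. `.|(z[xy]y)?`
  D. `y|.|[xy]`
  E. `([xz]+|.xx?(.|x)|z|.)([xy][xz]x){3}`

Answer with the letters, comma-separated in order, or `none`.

A → no match
B → no match
C → no match
D → no match
E → match

E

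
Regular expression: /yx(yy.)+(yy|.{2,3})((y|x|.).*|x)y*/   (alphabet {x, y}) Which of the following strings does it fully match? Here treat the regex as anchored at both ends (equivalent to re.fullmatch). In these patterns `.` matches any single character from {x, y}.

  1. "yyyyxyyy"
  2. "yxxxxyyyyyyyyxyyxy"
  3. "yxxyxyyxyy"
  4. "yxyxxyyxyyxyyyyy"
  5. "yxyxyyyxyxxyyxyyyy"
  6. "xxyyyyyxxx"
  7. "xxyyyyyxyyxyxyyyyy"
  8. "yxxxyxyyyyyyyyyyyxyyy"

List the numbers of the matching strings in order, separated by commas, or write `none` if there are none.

none

1 → no match — must start with "yxyy"
2 → no match — must start with "yxyy"
3 → no match — must start with "yxyy"
4 → no match — must start with "yxyy"
5 → no match — must start with "yxyy"
6 → no match — must start with "yxyy"
7 → no match — must start with "yxyy"
8 → no match — must start with "yxyy"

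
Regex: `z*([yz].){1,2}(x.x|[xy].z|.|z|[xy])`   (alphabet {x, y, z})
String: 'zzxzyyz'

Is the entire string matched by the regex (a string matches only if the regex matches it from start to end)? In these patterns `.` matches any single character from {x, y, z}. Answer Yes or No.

No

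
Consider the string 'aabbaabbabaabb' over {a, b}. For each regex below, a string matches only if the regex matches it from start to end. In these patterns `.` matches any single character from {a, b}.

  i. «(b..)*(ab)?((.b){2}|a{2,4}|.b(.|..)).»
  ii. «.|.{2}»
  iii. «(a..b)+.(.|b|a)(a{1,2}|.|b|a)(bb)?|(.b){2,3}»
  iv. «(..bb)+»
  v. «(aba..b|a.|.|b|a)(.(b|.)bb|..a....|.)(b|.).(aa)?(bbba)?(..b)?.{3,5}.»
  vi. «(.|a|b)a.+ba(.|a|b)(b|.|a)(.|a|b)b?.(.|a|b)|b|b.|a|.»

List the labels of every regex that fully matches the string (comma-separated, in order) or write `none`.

iii, v, vi

i → no match
ii → no match
iii → match
iv → no match
v → match
vi → match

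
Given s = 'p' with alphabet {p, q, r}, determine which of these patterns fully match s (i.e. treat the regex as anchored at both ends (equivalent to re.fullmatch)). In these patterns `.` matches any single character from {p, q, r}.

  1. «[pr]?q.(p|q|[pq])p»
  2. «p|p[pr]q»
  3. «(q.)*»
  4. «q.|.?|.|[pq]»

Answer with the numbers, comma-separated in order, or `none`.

1 → no match
2 → match
3 → no match
4 → match

2, 4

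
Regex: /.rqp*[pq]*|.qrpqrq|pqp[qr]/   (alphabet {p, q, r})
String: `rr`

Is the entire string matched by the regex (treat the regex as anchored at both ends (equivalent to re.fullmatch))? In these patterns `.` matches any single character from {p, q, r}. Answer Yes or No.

No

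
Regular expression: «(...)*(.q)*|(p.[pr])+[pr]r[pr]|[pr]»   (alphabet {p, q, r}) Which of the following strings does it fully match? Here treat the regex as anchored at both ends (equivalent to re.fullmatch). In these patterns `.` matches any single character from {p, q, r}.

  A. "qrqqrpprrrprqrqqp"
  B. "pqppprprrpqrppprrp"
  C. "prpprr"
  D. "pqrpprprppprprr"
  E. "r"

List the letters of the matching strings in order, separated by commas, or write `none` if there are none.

A → no match
B → match
C → match
D → match
E → match

B, C, D, E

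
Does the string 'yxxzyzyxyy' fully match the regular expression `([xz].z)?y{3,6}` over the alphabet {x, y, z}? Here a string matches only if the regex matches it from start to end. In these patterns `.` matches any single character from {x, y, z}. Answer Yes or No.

No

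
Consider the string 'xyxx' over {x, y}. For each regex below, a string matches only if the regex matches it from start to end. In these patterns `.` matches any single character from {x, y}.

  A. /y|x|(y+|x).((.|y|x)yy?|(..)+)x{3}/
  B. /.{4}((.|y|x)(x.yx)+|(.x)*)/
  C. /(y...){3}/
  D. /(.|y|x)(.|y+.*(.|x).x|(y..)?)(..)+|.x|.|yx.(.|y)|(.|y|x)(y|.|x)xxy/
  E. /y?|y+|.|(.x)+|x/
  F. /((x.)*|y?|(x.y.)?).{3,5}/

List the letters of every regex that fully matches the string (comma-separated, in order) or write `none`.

A → no match
B → match
C → no match — must start with 'y'
D → match
E → no match
F → match

B, D, F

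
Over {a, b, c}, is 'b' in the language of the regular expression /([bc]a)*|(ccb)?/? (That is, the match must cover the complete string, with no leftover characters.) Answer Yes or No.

No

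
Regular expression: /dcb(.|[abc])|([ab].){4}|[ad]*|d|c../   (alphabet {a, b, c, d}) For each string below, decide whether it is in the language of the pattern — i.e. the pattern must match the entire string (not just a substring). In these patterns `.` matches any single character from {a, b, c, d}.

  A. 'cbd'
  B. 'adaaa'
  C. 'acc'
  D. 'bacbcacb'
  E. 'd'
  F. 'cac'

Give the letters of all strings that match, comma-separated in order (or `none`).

A, B, E, F

A → match
B → match
C → no match
D → no match
E → match
F → match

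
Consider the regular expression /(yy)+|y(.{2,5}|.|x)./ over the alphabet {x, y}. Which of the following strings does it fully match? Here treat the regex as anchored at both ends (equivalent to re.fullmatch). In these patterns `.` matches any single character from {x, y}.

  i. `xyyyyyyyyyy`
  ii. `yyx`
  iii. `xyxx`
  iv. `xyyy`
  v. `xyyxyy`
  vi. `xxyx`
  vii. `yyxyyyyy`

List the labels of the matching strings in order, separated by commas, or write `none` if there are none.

i → no match
ii → match
iii → no match
iv → no match
v → no match
vi → no match
vii → no match

ii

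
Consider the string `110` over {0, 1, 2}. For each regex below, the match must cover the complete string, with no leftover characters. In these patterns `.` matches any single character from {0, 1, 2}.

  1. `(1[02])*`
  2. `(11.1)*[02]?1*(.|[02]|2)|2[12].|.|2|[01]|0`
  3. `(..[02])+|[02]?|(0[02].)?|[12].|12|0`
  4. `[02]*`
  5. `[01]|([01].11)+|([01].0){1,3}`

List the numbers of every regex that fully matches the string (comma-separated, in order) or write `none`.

2, 3, 5

1 → no match
2 → match
3 → match
4 → no match
5 → match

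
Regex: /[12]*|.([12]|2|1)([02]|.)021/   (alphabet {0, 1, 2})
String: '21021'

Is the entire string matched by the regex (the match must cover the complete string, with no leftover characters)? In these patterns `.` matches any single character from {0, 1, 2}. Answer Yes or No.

No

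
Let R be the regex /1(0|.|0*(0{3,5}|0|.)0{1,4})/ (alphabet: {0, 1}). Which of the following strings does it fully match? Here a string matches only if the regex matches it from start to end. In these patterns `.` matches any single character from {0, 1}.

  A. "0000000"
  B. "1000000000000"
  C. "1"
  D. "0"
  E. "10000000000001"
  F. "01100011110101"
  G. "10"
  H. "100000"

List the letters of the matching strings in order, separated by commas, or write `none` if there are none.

A. "0000000" → no match — must start with "1"
B → match
C. "1" → no match
D. "0" → no match — must start with "1"
E → no match
F → no match — must start with "1"
G. "10" → match
H. "100000" → match

B, G, H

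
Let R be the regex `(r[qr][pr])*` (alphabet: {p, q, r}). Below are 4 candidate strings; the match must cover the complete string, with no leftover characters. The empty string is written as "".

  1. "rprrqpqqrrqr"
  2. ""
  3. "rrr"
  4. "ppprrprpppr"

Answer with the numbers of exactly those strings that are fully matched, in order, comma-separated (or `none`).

1 → no match
2 → match
3 → match
4 → no match

2, 3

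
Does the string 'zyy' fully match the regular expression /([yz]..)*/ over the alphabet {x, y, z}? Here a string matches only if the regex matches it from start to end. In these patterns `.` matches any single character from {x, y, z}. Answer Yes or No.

Yes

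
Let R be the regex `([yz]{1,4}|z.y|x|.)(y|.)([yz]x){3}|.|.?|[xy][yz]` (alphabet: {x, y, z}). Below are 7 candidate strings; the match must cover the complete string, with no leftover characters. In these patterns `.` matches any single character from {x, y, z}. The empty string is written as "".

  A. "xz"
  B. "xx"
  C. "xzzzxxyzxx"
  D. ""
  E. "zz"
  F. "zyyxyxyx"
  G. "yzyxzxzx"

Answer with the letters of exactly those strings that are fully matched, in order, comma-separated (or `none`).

A, D, F, G

A → match
B → no match
C → no match
D → match
E → no match
F → match
G → match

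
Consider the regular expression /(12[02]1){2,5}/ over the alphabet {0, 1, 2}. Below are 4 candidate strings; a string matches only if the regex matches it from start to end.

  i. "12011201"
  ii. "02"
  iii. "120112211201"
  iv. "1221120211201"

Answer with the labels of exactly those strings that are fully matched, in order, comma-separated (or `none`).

i, iii

i → match
ii → no match — must start with "12"
iii → match
iv → no match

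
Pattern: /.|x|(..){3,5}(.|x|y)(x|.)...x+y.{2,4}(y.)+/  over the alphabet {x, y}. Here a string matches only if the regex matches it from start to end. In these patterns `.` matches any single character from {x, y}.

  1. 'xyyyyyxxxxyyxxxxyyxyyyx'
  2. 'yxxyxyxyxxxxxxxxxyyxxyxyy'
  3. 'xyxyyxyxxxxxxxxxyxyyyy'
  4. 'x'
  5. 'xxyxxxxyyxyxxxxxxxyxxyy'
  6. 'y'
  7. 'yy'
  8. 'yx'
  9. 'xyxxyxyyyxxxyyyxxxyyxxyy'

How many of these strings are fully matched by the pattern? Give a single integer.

1 → match
2 → match
3 → match
4 → match
5 → match
6 → match
7 → no match
8 → no match
9 → match
Total matched: 7

7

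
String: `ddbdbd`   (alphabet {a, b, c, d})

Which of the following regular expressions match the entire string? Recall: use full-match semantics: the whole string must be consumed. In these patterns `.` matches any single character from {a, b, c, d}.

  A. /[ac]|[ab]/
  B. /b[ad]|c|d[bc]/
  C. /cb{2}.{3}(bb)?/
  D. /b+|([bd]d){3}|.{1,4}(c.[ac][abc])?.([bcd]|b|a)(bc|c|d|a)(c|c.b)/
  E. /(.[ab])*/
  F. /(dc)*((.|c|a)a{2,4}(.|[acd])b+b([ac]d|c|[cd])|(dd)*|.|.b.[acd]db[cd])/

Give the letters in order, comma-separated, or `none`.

D

A → no match
B → no match
C → no match — must start with `cb`
D → match
E → no match
F → no match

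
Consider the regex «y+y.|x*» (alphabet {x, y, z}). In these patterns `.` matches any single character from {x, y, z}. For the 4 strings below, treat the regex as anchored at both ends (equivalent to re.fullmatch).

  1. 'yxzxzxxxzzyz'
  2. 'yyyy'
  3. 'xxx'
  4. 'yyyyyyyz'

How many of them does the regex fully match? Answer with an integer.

1 → no match
2 → match
3 → match
4 → match
Total matched: 3

3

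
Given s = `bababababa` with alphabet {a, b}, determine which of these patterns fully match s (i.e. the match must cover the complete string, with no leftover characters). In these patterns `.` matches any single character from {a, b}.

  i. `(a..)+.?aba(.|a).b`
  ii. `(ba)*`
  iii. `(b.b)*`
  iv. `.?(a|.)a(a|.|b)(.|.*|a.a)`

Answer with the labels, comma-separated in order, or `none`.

ii, iv

i → no match — must start with `a`
ii → match
iii → no match
iv → match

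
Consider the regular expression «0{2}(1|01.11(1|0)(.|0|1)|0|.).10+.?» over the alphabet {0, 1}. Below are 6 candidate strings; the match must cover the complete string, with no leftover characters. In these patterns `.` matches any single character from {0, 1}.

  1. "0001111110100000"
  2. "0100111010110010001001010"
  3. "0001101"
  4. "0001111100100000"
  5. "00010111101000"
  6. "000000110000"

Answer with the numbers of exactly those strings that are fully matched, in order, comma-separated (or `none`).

1, 3, 4, 5

1 → match
2 → no match
3 → match
4 → match
5 → match
6 → no match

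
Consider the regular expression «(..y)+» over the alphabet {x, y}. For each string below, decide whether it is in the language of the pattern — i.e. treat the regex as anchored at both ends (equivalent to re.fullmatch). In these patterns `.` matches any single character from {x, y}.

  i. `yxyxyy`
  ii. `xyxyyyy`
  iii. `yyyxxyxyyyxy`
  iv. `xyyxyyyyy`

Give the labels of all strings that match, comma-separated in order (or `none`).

i, iii, iv

i. `yxyxyy` → match
ii. `xyxyyyy` → no match
iii. `yyyxxyxyyyxy` → match
iv. `xyyxyyyyy` → match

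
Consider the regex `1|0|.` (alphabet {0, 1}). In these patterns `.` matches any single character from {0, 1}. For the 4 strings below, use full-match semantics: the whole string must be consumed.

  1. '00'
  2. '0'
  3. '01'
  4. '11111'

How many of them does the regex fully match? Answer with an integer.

1 → no match
2 → match
3 → no match
4 → no match
Total matched: 1

1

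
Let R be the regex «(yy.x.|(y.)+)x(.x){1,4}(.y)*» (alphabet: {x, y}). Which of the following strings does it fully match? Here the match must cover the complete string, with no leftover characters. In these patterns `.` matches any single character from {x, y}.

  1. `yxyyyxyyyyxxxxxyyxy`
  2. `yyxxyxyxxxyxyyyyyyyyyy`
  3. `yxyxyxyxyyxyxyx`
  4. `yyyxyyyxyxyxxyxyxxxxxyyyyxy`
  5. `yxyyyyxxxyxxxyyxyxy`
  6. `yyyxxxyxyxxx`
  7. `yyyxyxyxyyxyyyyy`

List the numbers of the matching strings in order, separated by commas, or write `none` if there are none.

1, 2, 3, 4, 5, 6, 7

1 → match
2 → match
3 → match
4 → match
5 → match
6 → match
7 → match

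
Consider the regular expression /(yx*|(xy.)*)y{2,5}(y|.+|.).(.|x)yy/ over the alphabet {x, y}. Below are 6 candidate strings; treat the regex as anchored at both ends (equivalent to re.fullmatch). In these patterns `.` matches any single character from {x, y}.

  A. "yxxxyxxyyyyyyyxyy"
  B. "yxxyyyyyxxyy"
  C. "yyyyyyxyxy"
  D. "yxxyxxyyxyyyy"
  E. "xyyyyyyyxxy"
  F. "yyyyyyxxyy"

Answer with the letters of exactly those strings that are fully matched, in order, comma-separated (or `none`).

A → no match
B → match
C → no match — must end with "yy"
D → no match
E → no match — must end with "yy"
F → match

B, F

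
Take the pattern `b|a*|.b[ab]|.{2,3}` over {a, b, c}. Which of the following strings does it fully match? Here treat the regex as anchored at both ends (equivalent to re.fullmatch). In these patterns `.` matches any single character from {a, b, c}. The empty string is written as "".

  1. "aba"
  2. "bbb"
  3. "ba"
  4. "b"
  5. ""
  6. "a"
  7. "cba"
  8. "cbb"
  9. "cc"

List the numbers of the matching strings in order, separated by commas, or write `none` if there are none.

1, 2, 3, 4, 5, 6, 7, 8, 9

1 → match
2 → match
3 → match
4 → match
5 → match
6 → match
7 → match
8 → match
9 → match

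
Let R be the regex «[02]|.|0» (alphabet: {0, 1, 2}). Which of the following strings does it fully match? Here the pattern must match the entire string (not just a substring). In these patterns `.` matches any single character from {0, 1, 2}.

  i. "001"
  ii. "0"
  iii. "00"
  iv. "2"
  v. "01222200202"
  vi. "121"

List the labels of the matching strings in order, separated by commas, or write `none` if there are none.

i → no match
ii → match
iii → no match
iv → match
v → no match
vi → no match

ii, iv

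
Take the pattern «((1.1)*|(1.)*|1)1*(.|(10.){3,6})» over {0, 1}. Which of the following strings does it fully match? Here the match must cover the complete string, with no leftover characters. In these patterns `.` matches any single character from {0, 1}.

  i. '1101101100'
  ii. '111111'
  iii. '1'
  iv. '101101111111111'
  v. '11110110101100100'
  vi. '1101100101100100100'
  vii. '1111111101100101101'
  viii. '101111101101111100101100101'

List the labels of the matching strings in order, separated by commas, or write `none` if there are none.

i, ii, iii, iv, vi, vii, viii

i → match
ii → match
iii → match
iv → match
v → no match
vi → match
vii → match
viii → match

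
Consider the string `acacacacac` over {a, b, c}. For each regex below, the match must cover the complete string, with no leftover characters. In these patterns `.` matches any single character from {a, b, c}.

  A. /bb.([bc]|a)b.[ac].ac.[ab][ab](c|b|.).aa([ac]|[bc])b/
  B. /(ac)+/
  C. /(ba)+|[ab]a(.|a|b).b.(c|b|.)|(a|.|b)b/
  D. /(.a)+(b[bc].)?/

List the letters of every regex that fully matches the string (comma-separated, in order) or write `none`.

B

A → no match — must start with `bb`
B → match
C → no match
D → no match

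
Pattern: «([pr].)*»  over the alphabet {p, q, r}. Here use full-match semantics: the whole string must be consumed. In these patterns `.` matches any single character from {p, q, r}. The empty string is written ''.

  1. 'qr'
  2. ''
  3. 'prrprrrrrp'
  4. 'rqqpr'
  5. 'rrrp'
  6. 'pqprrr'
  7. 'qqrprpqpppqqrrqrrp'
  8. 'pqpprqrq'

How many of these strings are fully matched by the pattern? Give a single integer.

5

1 → no match
2 → match
3 → match
4 → no match
5 → match
6 → match
7 → no match
8 → match
Total matched: 5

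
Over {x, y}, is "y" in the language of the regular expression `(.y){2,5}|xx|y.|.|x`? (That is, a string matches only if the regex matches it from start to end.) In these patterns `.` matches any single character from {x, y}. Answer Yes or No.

Yes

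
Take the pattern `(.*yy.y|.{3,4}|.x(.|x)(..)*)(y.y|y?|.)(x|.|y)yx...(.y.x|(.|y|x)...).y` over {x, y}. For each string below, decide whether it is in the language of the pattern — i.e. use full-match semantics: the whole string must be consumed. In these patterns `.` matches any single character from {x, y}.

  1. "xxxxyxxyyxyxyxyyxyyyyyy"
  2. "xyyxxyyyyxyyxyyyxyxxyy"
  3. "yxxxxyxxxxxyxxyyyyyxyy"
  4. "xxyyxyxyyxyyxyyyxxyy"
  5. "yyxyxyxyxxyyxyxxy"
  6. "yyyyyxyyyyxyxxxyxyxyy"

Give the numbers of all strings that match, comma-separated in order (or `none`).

1, 2, 3

1 → match
2 → match
3 → match
4 → no match
5 → no match
6 → no match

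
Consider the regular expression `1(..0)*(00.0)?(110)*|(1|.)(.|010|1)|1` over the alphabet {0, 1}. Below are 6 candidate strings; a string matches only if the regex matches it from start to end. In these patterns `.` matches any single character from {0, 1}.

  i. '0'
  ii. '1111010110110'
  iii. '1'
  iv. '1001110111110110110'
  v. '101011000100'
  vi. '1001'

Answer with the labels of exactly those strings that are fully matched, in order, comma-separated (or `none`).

iii

i. '0' → no match
ii → no match
iii. '1' → match
iv → no match
v. '101011000100' → no match
vi. '1001' → no match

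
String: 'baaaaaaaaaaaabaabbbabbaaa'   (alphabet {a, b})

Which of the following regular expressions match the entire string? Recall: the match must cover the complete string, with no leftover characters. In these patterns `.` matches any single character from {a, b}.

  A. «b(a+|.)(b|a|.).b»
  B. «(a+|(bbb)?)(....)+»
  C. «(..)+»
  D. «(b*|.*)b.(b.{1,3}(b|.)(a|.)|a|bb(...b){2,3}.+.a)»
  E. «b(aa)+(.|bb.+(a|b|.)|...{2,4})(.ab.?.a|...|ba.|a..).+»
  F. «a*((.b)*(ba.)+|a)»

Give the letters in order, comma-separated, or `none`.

D, E

A → no match — must end with 'b'
B → no match
C → no match
D → match
E → match
F → no match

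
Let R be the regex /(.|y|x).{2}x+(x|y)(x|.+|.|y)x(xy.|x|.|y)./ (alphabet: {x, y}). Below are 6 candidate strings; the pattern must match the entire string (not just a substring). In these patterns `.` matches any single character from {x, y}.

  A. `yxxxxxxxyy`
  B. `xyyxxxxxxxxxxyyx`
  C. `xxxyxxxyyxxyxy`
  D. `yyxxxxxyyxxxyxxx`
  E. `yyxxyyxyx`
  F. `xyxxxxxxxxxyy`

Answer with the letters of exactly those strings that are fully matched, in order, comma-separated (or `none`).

A → match
B → match
C → no match
D → match
E → match
F → match

A, B, D, E, F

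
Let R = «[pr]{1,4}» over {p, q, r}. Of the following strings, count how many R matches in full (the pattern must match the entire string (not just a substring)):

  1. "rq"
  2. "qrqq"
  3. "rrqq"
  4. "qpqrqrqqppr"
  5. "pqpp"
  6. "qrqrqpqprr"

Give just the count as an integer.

1. "rq" → no match
2. "qrqq" → no match
3. "rrqq" → no match
4. "qpqrqrqqppr" → no match
5. "pqpp" → no match
6. "qrqrqpqprr" → no match
Total matched: 0

0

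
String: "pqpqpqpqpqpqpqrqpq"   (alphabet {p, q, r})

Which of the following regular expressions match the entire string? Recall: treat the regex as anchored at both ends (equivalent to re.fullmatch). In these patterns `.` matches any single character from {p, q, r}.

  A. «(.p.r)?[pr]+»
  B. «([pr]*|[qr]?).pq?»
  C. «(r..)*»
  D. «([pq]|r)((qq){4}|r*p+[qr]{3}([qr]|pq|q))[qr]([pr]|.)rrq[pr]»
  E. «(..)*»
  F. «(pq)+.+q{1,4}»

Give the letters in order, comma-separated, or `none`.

A → no match
B → no match
C → no match
D → no match
E → match
F → match

E, F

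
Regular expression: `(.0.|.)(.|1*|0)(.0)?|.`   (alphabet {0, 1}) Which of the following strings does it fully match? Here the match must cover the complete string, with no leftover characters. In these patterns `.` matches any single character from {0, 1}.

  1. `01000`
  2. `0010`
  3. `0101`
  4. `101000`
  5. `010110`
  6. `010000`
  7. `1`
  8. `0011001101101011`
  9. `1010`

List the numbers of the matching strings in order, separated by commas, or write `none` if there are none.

1. `01000` → no match
2. `0010` → match
3. `0101` → no match
4. `101000` → match
5. `010110` → no match
6. `010000` → no match
7. `1` → match
8 → no match
9. `1010` → match

2, 4, 7, 9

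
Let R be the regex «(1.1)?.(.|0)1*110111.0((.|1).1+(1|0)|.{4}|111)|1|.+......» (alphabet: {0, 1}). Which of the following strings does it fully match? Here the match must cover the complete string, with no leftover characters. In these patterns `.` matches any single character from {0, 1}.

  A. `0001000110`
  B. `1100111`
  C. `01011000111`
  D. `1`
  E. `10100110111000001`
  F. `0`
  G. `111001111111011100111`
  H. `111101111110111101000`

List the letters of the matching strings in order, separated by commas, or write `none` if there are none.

A, B, C, D, E, G, H

A → match
B → match
C → match
D → match
E → match
F → no match
G → match
H → match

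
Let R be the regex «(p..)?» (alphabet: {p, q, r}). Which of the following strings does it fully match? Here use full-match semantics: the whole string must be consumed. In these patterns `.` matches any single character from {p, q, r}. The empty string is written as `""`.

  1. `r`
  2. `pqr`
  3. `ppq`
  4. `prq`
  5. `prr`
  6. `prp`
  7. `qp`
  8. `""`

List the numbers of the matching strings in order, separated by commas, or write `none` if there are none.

1. `r` → no match
2. `pqr` → match
3. `ppq` → match
4. `prq` → match
5. `prr` → match
6. `prp` → match
7. `qp` → no match
8. `""` → match

2, 3, 4, 5, 6, 8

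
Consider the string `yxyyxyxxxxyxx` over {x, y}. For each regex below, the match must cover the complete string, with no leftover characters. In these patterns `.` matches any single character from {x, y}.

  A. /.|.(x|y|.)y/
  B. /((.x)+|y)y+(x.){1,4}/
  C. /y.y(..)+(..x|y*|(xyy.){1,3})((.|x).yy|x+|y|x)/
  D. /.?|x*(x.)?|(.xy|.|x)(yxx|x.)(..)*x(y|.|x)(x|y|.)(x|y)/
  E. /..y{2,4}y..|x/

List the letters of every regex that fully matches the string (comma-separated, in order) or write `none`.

C, D

A → no match
B → no match
C → match
D → match
E → no match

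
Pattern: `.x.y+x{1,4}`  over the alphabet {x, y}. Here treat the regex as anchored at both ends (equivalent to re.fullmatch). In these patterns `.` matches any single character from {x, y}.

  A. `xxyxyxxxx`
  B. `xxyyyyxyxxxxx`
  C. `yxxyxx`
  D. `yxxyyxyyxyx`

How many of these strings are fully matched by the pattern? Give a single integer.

A → no match
B → no match
C → match
D → no match
Total matched: 1

1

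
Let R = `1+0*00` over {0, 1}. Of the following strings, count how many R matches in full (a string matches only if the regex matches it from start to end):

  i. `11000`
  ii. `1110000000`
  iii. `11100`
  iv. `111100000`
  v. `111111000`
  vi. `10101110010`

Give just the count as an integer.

i → match
ii → match
iii → match
iv → match
v → match
vi → no match — must end with `00`
Total matched: 5

5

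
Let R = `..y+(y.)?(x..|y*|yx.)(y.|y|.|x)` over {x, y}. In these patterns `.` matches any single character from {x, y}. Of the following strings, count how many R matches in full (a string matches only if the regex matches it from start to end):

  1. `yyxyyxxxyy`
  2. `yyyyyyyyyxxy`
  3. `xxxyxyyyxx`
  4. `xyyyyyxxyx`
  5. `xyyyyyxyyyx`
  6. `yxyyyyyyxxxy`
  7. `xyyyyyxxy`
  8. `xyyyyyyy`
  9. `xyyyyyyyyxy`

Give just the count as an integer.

1 → no match
2 → match
3 → no match
4 → match
5 → match
6 → match
7 → match
8 → match
9 → match
Total matched: 7

7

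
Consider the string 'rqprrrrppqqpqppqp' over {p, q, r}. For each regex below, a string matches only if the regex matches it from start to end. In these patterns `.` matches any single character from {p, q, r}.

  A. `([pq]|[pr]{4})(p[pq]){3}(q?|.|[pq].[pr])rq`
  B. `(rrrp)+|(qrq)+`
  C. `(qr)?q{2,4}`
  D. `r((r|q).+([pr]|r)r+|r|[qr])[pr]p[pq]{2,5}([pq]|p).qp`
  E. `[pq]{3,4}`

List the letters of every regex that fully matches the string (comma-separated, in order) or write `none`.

D

A → no match — must end with 'rq'
B → no match
C → no match — must end with 'q'
D → match
E → no match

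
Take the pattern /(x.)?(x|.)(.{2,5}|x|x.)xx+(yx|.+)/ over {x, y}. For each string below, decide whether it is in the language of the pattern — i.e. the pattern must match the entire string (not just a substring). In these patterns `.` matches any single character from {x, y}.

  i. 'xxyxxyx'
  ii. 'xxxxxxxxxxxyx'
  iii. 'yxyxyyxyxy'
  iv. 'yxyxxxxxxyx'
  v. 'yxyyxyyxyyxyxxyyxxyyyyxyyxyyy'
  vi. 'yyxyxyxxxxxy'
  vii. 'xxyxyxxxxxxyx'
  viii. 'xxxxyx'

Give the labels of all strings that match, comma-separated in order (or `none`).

i, ii, iv, vi, vii, viii

i → match
ii → match
iii → no match
iv → match
v → no match
vi → match
vii → match
viii → match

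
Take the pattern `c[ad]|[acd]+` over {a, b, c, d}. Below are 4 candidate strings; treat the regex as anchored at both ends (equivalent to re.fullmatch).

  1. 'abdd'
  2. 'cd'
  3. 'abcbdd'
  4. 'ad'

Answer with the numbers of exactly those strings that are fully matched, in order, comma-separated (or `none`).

1. 'abdd' → no match
2. 'cd' → match
3. 'abcbdd' → no match
4. 'ad' → match

2, 4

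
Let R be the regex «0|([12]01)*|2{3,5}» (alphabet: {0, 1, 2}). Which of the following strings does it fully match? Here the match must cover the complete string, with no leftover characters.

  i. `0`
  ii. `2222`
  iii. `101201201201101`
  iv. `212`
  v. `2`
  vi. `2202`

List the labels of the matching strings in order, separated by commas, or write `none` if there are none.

i, ii, iii

i → match
ii → match
iii → match
iv → no match
v → no match
vi → no match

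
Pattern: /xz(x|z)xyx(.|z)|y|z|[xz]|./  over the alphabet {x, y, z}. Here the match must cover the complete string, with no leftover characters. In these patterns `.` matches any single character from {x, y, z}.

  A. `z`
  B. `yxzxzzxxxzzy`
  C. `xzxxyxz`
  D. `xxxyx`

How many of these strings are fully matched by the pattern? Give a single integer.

2

A → match
B → no match
C → match
D → no match
Total matched: 2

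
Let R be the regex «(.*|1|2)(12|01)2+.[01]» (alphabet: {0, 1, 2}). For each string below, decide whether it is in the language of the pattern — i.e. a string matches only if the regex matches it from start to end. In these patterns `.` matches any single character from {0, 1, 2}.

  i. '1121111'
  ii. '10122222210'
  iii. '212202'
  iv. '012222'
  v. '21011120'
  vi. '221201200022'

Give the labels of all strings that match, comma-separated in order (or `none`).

i → no match
ii → match
iii → no match
iv → no match
v → no match
vi → no match

ii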